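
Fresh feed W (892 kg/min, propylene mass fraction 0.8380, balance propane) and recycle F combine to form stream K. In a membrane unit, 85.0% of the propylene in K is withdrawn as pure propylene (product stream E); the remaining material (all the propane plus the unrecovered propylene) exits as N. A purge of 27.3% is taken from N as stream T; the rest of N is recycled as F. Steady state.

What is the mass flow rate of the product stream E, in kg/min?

propylene in K: m_A = 892×0.838 + (1−0.273)·(1−0.850)·m_A, so m_A = 747.5/0.8910 = 838.99 kg/min.
Product E = 0.850×838.99 = 713.14 kg/min.

713.1 kg/min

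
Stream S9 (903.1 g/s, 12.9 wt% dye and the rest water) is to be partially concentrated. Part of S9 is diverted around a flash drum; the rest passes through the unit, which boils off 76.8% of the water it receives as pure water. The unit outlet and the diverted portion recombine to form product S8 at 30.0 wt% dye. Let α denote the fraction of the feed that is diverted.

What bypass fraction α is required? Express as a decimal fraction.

All 903.1×0.129 = 116.5 g/s of dye reaches S8, so S8 = 116.5/0.300 = 388.33 g/s and vapour = 514.77 g/s.
The evaporator receives (1−α)·903.1 of feed at 0.871 water and removes 0.768 of that water:
0.768×0.871×(1−α)×903.1 = 514.77
(1−α) = 514.77/604.11 = 0.8521;  α = 0.1479.

0.148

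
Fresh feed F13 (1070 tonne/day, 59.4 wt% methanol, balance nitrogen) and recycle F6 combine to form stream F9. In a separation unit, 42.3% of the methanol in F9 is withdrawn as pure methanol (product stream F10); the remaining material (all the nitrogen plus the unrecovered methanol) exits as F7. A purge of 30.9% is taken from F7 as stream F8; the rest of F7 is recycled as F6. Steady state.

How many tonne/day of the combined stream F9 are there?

nitrogen enters only via F13 and leaves only via the purge: 1070×0.406 = 0.309×(nitrogen in F7), and the separation unit passes all nitrogen, so nitrogen in F9 = nitrogen in F7 = 1405.9 tonne/day.
methanol in F9: m_A = 1070×0.594 + (1−0.309)·(1−0.423)·m_A, so m_A = 635.58/0.6013 = 1057 tonne/day.
F9 = 1057 + 1405.9 = 2462.9 tonne/day.

2463 tonne/day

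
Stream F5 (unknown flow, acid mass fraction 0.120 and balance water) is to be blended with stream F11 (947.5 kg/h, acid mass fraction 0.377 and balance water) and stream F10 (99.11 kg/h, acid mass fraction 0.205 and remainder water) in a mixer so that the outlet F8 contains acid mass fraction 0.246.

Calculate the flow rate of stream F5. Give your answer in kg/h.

952.8 kg/h

Let F5 be the unknown flow. Total out = 1046.6 + F5.
acid balance: 377.53 + 0.120·F5 = 0.246·(1046.6 + F5)
(0.120 − 0.246)·F5 = 0.246×1046.6 − 377.53 = -120.06
F5 = -120.06 / -0.126 = 952.85 kg/h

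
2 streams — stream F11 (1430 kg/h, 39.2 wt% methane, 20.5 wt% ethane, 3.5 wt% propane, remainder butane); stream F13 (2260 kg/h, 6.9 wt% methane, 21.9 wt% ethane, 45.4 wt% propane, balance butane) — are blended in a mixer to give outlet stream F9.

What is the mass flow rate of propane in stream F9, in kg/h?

1076 kg/h

propane out = propane in = 1430×0.035 + 2260×0.454 = 1076.1 kg/h.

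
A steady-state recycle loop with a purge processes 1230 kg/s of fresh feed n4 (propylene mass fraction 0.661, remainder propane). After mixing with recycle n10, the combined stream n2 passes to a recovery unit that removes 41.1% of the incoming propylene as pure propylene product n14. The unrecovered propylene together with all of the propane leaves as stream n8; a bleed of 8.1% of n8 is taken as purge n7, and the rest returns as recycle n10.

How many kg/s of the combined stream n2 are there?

propane enters only via n4 and leaves only via the purge: 1230×0.339 = 0.081×(propane in n8), and the recovery unit passes all propane, so propane in n2 = propane in n8 = 5147.8 kg/s.
propylene in n2: m_A = 1230×0.661 + (1−0.081)·(1−0.411)·m_A, so m_A = 813.03/0.4587 = 1772.4 kg/s.
n2 = 1772.4 + 5147.8 = 6920.2 kg/s.

6920 kg/s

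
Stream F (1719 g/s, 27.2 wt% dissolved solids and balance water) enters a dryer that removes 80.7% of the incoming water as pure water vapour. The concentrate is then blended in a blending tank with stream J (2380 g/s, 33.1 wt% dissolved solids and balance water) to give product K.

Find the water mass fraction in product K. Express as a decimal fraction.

0.594

Vapour removed = 0.807×0.728×1719 = 1009.9 g/s; concentrate = 709.09 g/s.
water reaching the mixer = 241.53 (from concentrate) + 2380×0.669 = 1833.7 g/s.
Product flow = 709.09 + 2380 = 3089.1 g/s; water fraction = 0.594.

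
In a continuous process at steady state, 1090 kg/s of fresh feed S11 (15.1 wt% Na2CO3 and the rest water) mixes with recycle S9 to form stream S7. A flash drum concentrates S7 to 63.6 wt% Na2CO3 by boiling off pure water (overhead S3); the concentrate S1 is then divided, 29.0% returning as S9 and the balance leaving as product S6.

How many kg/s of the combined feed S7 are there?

Overall Na2CO3 balance (none leaves overhead): Na2CO3 in fresh feed = Na2CO3 in product, i.e. 1090×0.151 = (1−0.290)·S1·0.636.
S1 = 164.59/(0.636×0.710) = 364.49 kg/s.
Recycle S9 = 0.290×364.49 = 105.7 kg/s.
Combined feed S7 = 1090 + 105.7 = 1195.7 kg/s.

1196 kg/s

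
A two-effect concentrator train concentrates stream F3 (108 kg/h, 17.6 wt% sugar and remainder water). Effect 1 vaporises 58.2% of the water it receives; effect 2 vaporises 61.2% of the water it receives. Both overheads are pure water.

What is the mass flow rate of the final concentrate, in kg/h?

water in feed = 108×0.824 = 88.992 kg/h.
After stage 1: water left = (1−0.582)×88.992 = 37.199; stream total = 56.207 kg/h.
After stage 2: water left = (1−0.612)×37.199 = 14.433; final concentrate = 33.441 kg/h.

33.44 kg/h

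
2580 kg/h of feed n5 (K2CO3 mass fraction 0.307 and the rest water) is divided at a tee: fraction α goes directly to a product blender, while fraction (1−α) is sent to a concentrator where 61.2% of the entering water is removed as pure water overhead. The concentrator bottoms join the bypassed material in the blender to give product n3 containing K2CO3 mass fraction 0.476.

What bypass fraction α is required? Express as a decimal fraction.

0.163

All 2580×0.307 = 792.06 kg/h of K2CO3 reaches n3, so n3 = 792.06/0.476 = 1664 kg/h and vapour = 916.01 kg/h.
The evaporator receives (1−α)·2580 of feed at 0.693 water and removes 0.612 of that water:
0.612×0.693×(1−α)×2580 = 916.01
(1−α) = 916.01/1094.2 = 0.8371;  α = 0.1629.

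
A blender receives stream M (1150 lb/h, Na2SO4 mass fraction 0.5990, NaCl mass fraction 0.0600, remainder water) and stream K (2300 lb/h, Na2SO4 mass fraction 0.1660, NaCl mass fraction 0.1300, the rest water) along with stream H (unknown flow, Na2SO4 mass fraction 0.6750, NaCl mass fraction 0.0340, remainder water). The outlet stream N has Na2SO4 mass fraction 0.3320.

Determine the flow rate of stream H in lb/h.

Let H be the unknown flow. Total out = 3450 + H.
Na2SO4 balance: 1070.7 + 0.675·H = 0.332·(3450 + H)
(0.675 − 0.332)·H = 0.332×3450 − 1070.7 = 74.75
H = 74.75 / 0.343 = 217.93 lb/h

217.9 lb/h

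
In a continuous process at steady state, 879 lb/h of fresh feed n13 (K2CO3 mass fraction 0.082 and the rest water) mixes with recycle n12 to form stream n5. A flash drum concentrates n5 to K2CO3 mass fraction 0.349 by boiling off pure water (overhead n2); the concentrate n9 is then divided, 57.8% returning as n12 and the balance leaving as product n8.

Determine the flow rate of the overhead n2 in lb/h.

Overall K2CO3 balance (none leaves overhead): K2CO3 in fresh feed = K2CO3 in product, i.e. 879×0.082 = (1−0.578)·n9·0.349.
n9 = 72.078/(0.349×0.422) = 489.4 lb/h.
Recycle n12 = 0.578×489.4 = 282.87 lb/h.
Combined feed n5 = 879 + 282.87 = 1161.9 lb/h.
Overhead n2 = n5 − n9 = 1161.9 − 489.4 = 672.47 lb/h.

672.5 lb/h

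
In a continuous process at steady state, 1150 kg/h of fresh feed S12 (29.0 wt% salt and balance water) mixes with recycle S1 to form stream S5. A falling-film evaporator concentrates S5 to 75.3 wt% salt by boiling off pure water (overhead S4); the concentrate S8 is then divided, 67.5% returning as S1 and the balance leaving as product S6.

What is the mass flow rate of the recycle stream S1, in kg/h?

919.9 kg/h

Overall salt balance (none leaves overhead): salt in fresh feed = salt in product, i.e. 1150×0.290 = (1−0.675)·S8·0.753.
S8 = 333.5/(0.753×0.325) = 1362.8 kg/h.
Recycle S1 = 0.675×1362.8 = 919.86 kg/h.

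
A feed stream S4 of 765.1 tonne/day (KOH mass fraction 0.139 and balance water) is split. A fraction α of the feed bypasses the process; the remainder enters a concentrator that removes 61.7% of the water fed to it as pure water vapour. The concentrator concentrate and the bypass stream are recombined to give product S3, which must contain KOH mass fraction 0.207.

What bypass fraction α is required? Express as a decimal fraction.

All 765.1×0.139 = 106.35 tonne/day of KOH reaches S3, so S3 = 106.35/0.207 = 513.76 tonne/day and vapour = 251.34 tonne/day.
The evaporator receives (1−α)·765.1 of feed at 0.861 water and removes 0.617 of that water:
0.617×0.861×(1−α)×765.1 = 251.34
(1−α) = 251.34/406.45 = 0.6184;  α = 0.3816.

0.382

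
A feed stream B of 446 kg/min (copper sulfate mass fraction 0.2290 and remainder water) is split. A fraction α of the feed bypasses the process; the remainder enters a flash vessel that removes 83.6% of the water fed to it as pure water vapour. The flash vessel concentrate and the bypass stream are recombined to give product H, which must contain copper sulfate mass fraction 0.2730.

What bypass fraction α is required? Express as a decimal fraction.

All 446×0.229 = 102.13 kg/min of copper sulfate reaches H, so H = 102.13/0.273 = 374.12 kg/min and vapour = 71.883 kg/min.
The evaporator receives (1−α)·446 of feed at 0.771 water and removes 0.836 of that water:
0.836×0.771×(1−α)×446 = 71.883
(1−α) = 71.883/287.47 = 0.2501;  α = 0.7499.

0.750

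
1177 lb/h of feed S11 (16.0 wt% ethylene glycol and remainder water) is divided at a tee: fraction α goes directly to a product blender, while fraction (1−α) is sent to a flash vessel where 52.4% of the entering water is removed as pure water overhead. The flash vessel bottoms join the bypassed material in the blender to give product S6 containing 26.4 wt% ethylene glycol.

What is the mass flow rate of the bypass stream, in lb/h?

123.6 lb/h

All 1177×0.160 = 188.32 lb/h of ethylene glycol reaches S6, so S6 = 188.32/0.264 = 713.33 lb/h and vapour = 463.67 lb/h.
The evaporator receives (1−α)·1177 of feed at 0.840 water and removes 0.524 of that water:
0.524×0.840×(1−α)×1177 = 463.67
(1−α) = 463.67/518.07 = 0.8950;  α = 0.1050.
Bypass flow = 0.1050×1177 = 123.6 lb/h.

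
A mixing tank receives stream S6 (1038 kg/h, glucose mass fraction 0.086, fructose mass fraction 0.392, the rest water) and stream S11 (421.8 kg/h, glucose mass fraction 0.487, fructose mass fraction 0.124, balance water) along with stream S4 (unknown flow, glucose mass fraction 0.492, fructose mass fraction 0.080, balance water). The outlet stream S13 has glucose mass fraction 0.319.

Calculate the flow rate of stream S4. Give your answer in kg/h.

Let S4 be the unknown flow. Total out = 1459.8 + S4.
glucose balance: 294.68 + 0.492·S4 = 0.319·(1459.8 + S4)
(0.492 − 0.319)·S4 = 0.319×1459.8 − 294.68 = 170.99
S4 = 170.99 / 0.173 = 988.39 kg/h

988.4 kg/h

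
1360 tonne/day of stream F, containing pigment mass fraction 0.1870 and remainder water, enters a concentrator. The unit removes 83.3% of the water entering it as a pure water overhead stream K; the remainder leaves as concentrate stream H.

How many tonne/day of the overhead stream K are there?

water entering = 1360×0.813 = 1105.7 tonne/day; overhead removed = 0.833×1105.7 = 921.03 tonne/day.

921 tonne/day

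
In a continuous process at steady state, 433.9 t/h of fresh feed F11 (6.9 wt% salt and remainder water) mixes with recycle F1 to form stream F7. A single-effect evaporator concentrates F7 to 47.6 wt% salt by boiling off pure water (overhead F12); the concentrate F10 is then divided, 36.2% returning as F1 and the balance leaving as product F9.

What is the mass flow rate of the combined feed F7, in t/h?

Overall salt balance (none leaves overhead): salt in fresh feed = salt in product, i.e. 433.9×0.069 = (1−0.362)·F10·0.476.
F10 = 29.939/(0.476×0.638) = 98.585 t/h.
Recycle F1 = 0.362×98.585 = 35.688 t/h.
Combined feed F7 = 433.9 + 35.688 = 469.59 t/h.

469.6 t/h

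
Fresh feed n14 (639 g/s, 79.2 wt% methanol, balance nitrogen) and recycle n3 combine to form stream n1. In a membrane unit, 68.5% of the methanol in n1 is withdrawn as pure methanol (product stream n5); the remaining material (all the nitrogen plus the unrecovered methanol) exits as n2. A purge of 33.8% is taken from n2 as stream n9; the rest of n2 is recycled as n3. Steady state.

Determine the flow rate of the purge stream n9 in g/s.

201 g/s

nitrogen enters only via n14 and leaves only via the purge: 639×0.208 = 0.338×(nitrogen in n2), and the membrane unit passes all nitrogen, so nitrogen in n1 = nitrogen in n2 = 393.23 g/s.
methanol in n1: m_A = 639×0.792 + (1−0.338)·(1−0.685)·m_A, so m_A = 506.09/0.7915 = 639.43 g/s.
n2 = (1−0.685)×639.43 + 393.23 = 594.65 g/s.
Purge n9 = 0.338×594.65 = 200.99 g/s.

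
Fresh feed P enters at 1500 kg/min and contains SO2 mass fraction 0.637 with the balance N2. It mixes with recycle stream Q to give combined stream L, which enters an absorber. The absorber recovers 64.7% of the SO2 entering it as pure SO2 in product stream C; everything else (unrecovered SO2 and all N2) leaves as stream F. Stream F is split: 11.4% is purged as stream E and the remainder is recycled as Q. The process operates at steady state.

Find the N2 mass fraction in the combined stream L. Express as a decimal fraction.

0.775

N2 enters only via P and leaves only via the purge: 1500×0.363 = 0.114×(N2 in F), and the absorber passes all N2, so N2 in L = N2 in F = 4776.3 kg/min.
SO2 in L: m_A = 1500×0.637 + (1−0.114)·(1−0.647)·m_A, so m_A = 955.5/0.6872 = 1390.3 kg/min.
L = 1390.3 + 4776.3 = 6166.7 kg/min.
N2 fraction in L = 4776.3/6166.7 = 0.775.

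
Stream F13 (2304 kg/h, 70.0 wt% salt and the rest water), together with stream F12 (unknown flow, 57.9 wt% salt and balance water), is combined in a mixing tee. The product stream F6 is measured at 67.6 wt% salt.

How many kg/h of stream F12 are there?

Let F12 be the unknown flow. Total out = 2304 + F12.
salt balance: 1612.8 + 0.579·F12 = 0.676·(2304 + F12)
(0.579 − 0.676)·F12 = 0.676×2304 − 1612.8 = -55.296
F12 = -55.296 / -0.097 = 570.06 kg/h

570.1 kg/h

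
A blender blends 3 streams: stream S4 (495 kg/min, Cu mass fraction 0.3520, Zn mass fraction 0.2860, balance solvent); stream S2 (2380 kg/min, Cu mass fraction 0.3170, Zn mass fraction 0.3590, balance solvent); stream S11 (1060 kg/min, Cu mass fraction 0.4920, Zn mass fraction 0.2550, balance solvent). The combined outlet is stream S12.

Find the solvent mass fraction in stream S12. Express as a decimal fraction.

0.3097

Total flow out = 495 + 2380 + 1060 = 3935 kg/min.
solvent in = 495×0.362 + 2380×0.324 + 1060×0.253 = 1218.5 kg/min.
solvent mass fraction in S12 = 1218.5/3935 = 0.3097.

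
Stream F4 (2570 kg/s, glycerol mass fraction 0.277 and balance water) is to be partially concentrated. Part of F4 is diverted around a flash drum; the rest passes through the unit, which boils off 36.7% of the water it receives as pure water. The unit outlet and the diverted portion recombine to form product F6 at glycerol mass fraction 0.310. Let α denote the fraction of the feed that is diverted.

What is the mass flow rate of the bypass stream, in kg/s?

1539 kg/s

All 2570×0.277 = 711.89 kg/s of glycerol reaches F6, so F6 = 711.89/0.310 = 2296.4 kg/s and vapour = 273.58 kg/s.
The evaporator receives (1−α)·2570 of feed at 0.723 water and removes 0.367 of that water:
0.367×0.723×(1−α)×2570 = 273.58
(1−α) = 273.58/681.93 = 0.4012;  α = 0.5988.
Bypass flow = 0.5988×2570 = 1538.9 kg/s.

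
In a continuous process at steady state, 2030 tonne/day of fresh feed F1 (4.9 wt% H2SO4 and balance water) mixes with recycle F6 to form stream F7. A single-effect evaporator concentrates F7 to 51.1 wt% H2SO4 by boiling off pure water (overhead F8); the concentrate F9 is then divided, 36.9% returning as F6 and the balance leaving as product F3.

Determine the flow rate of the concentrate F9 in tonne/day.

308.5 tonne/day

Overall H2SO4 balance (none leaves overhead): H2SO4 in fresh feed = H2SO4 in product, i.e. 2030×0.049 = (1−0.369)·F9·0.511.
F9 = 99.47/(0.511×0.631) = 308.49 tonne/day.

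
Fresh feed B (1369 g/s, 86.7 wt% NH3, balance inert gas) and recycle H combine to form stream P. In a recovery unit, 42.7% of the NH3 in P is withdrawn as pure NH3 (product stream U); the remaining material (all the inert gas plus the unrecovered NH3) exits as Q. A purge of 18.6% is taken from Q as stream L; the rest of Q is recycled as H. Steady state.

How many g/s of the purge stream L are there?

inert gas enters only via B and leaves only via the purge: 1369×0.133 = 0.186×(inert gas in Q), and the recovery unit passes all inert gas, so inert gas in P = inert gas in Q = 978.91 g/s.
NH3 in P: m_A = 1369×0.867 + (1−0.186)·(1−0.427)·m_A, so m_A = 1186.9/0.5336 = 2224.5 g/s.
Q = (1−0.427)×2224.5 + 978.91 = 2253.5 g/s.
Purge L = 0.186×2253.5 = 419.16 g/s.

419.2 g/s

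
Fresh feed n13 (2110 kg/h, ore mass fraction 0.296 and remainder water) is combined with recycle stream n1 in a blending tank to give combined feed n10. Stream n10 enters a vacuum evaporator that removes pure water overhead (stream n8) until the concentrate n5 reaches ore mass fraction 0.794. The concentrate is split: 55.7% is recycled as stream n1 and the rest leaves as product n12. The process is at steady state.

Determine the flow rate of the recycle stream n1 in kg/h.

Overall ore balance (none leaves overhead): ore in fresh feed = ore in product, i.e. 2110×0.296 = (1−0.557)·n5·0.794.
n5 = 624.56/(0.794×0.443) = 1775.6 kg/h.
Recycle n1 = 0.557×1775.6 = 989.02 kg/h.

989 kg/h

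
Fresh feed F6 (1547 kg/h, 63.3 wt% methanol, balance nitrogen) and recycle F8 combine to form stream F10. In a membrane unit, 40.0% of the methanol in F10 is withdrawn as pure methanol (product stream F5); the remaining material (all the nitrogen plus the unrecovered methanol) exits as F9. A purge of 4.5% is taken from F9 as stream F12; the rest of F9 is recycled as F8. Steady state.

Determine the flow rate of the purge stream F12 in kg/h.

nitrogen enters only via F6 and leaves only via the purge: 1547×0.367 = 0.045×(nitrogen in F9), and the membrane unit passes all nitrogen, so nitrogen in F10 = nitrogen in F9 = 12617 kg/h.
methanol in F10: m_A = 1547×0.633 + (1−0.045)·(1−0.400)·m_A, so m_A = 979.25/0.4270 = 2293.3 kg/h.
F9 = (1−0.400)×2293.3 + 12617 = 13993 kg/h.
Purge F12 = 0.045×13993 = 629.67 kg/h.

629.7 kg/h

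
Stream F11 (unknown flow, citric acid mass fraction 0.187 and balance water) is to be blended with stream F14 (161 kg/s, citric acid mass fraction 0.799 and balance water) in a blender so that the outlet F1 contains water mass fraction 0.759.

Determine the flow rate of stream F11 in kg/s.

1664 kg/s

Let F11 be the unknown flow. Total out = 161 + F11.
water balance: 32.361 + 0.813·F11 = 0.759·(161 + F11)
(0.813 − 0.759)·F11 = 0.759×161 − 32.361 = 89.838
F11 = 89.838 / 0.054 = 1663.7 kg/s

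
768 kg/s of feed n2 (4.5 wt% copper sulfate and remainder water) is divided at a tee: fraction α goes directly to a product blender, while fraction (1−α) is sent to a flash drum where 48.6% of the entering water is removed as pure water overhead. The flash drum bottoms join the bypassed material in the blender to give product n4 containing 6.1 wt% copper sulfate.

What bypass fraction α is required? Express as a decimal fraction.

0.435

All 768×0.045 = 34.56 kg/s of copper sulfate reaches n4, so n4 = 34.56/0.061 = 566.56 kg/s and vapour = 201.44 kg/s.
The evaporator receives (1−α)·768 of feed at 0.955 water and removes 0.486 of that water:
0.486×0.955×(1−α)×768 = 201.44
(1−α) = 201.44/356.45 = 0.5651;  α = 0.4349.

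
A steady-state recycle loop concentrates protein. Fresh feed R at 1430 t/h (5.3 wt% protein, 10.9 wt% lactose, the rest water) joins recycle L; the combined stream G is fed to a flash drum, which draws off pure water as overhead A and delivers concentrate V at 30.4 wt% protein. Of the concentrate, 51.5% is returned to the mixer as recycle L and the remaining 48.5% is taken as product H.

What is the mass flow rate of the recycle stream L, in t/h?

Overall protein balance (none leaves overhead): protein in fresh feed = protein in product, i.e. 1430×0.053 = (1−0.515)·V·0.304.
V = 75.79/(0.304×0.485) = 514.04 t/h.
Recycle L = 0.515×514.04 = 264.73 t/h.

264.7 t/h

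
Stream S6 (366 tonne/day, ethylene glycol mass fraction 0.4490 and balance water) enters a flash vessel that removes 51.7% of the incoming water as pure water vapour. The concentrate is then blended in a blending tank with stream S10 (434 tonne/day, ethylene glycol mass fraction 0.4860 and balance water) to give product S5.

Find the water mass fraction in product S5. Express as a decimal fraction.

0.4606

Vapour removed = 0.517×0.551×366 = 104.26 tonne/day; concentrate = 261.74 tonne/day.
water reaching the mixer = 97.405 (from concentrate) + 434×0.514 = 320.48 tonne/day.
Product flow = 261.74 + 434 = 695.74 tonne/day; water fraction = 0.4606.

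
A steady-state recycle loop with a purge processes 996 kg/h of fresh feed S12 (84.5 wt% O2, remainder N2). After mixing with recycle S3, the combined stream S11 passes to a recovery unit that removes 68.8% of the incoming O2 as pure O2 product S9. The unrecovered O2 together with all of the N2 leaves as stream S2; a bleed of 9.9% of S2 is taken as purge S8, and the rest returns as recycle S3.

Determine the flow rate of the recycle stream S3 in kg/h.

1734 kg/h

N2 enters only via S12 and leaves only via the purge: 996×0.155 = 0.099×(N2 in S2), and the recovery unit passes all N2, so N2 in S11 = N2 in S2 = 1559.4 kg/h.
O2 in S11: m_A = 996×0.845 + (1−0.099)·(1−0.688)·m_A, so m_A = 841.62/0.7189 = 1170.7 kg/h.
S2 = (1−0.688)×1170.7 + 1559.4 = 1924.7 kg/h.
Recycle S3 = (1−0.099)×1924.7 = 1734.1 kg/h.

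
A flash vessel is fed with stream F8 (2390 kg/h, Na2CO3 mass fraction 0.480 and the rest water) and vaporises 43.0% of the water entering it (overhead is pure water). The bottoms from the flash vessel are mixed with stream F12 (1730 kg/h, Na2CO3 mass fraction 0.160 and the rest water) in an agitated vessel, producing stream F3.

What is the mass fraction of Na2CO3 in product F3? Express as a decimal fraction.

Vapour removed = 0.430×0.520×2390 = 534.4 kg/h; concentrate = 1855.6 kg/h.
Na2CO3 reaching the mixer = 1147.2 (from concentrate) + 1730×0.160 = 1424 kg/h.
Product flow = 1855.6 + 1730 = 3585.6 kg/h; Na2CO3 fraction = 0.397.

0.397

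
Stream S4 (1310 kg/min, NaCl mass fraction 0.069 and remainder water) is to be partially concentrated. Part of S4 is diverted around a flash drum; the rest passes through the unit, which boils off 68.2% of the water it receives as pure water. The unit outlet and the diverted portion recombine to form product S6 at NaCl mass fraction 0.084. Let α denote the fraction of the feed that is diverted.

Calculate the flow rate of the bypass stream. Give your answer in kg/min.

All 1310×0.069 = 90.39 kg/min of NaCl reaches S6, so S6 = 90.39/0.084 = 1076.1 kg/min and vapour = 233.93 kg/min.
The evaporator receives (1−α)·1310 of feed at 0.931 water and removes 0.682 of that water:
0.682×0.931×(1−α)×1310 = 233.93
(1−α) = 233.93/831.77 = 0.2812;  α = 0.7188.
Bypass flow = 0.7188×1310 = 941.57 kg/min.

941.6 kg/min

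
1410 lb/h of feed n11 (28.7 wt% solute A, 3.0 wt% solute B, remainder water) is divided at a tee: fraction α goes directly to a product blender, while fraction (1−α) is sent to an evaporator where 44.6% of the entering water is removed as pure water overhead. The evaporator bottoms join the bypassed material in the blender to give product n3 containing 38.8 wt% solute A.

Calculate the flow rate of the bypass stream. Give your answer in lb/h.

205.1 lb/h

All 1410×0.287 = 404.67 lb/h of solute A reaches n3, so n3 = 404.67/0.388 = 1043 lb/h and vapour = 367.04 lb/h.
The evaporator receives (1−α)·1410 of feed at 0.683 water and removes 0.446 of that water:
0.446×0.683×(1−α)×1410 = 367.04
(1−α) = 367.04/429.51 = 0.8545;  α = 0.1455.
Bypass flow = 0.1455×1410 = 205.09 lb/h.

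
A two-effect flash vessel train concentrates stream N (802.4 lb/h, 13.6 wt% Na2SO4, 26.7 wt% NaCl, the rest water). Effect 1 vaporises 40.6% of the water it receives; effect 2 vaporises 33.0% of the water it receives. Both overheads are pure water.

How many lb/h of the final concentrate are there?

water in feed = 802.4×0.597 = 479.03 lb/h.
After stage 1: water left = (1−0.406)×479.03 = 284.55; stream total = 607.91 lb/h.
After stage 2: water left = (1−0.330)×284.55 = 190.65; final concentrate = 514.01 lb/h.

514 lb/h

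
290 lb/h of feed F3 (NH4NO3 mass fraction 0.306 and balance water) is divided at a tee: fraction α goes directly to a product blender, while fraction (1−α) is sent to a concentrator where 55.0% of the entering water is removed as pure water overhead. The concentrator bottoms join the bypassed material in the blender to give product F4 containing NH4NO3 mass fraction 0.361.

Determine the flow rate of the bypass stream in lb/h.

All 290×0.306 = 88.74 lb/h of NH4NO3 reaches F4, so F4 = 88.74/0.361 = 245.82 lb/h and vapour = 44.183 lb/h.
The evaporator receives (1−α)·290 of feed at 0.694 water and removes 0.550 of that water:
0.550×0.694×(1−α)×290 = 44.183
(1−α) = 44.183/110.69 = 0.3991;  α = 0.6009.
Bypass flow = 0.6009×290 = 174.25 lb/h.

174.2 lb/h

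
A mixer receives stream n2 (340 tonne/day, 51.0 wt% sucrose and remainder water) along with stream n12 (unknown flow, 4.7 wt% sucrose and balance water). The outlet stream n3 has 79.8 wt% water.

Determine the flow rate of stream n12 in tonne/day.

Let n12 be the unknown flow. Total out = 340 + n12.
water balance: 166.6 + 0.953·n12 = 0.798·(340 + n12)
(0.953 − 0.798)·n12 = 0.798×340 − 166.6 = 104.72
n12 = 104.72 / 0.155 = 675.61 tonne/day

675.6 tonne/day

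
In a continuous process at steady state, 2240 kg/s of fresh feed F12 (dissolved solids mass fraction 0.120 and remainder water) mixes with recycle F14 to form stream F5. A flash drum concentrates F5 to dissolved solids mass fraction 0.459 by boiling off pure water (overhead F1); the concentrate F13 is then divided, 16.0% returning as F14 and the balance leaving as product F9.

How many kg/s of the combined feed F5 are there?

Overall dissolved solids balance (none leaves overhead): dissolved solids in fresh feed = dissolved solids in product, i.e. 2240×0.120 = (1−0.160)·F13·0.459.
F13 = 268.8/(0.459×0.840) = 697.17 kg/s.
Recycle F14 = 0.160×697.17 = 111.55 kg/s.
Combined feed F5 = 2240 + 111.55 = 2351.5 kg/s.

2352 kg/s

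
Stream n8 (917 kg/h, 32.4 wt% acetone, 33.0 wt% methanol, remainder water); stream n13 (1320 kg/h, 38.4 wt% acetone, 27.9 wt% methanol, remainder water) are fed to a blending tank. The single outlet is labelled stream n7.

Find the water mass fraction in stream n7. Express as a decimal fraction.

Total flow out = 917 + 1320 = 2237 kg/h.
water in = 917×0.346 + 1320×0.337 = 762.12 kg/h.
water mass fraction in n7 = 762.12/2237 = 0.341.

0.341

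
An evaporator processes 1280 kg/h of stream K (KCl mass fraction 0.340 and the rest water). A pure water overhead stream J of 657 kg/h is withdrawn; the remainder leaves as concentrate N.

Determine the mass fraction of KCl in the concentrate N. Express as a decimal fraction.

0.699

KCl is not removed: 1280×0.340 = 435.2 kg/h of KCl enters N.
Concentrate = 1280 − 657 = 623 kg/h.
Mass fraction = 435.2/623 = 0.699.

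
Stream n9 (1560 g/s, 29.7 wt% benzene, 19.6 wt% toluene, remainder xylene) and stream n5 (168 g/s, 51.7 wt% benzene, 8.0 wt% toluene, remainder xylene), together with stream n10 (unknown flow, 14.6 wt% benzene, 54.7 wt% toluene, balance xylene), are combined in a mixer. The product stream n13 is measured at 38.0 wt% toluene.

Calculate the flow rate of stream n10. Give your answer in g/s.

2021 g/s

Let n10 be the unknown flow. Total out = 1728 + n10.
toluene balance: 319.2 + 0.547·n10 = 0.380·(1728 + n10)
(0.547 − 0.380)·n10 = 0.380×1728 − 319.2 = 337.44
n10 = 337.44 / 0.167 = 2020.6 g/s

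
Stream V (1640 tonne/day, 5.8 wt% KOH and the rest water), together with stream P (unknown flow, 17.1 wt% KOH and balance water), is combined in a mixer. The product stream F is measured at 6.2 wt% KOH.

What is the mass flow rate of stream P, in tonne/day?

Let P be the unknown flow. Total out = 1640 + P.
KOH balance: 95.12 + 0.171·P = 0.062·(1640 + P)
(0.171 − 0.062)·P = 0.062×1640 − 95.12 = 6.56
P = 6.56 / 0.109 = 60.183 tonne/day

60.18 tonne/day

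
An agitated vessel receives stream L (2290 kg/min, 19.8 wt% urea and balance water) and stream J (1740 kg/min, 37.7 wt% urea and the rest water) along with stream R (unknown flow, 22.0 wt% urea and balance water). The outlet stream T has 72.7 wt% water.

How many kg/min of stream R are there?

Let R be the unknown flow. Total out = 4030 + R.
water balance: 2920.6 + 0.780·R = 0.727·(4030 + R)
(0.780 − 0.727)·R = 0.727×4030 − 2920.6 = 9.21
R = 9.21 / 0.053 = 173.77 kg/min

173.8 kg/min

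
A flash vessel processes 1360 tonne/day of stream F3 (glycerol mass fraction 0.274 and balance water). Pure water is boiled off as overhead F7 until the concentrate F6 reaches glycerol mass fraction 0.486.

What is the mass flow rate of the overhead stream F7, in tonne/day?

glycerol is conserved: 1360×0.274 = 372.64 tonne/day all reports to the concentrate.
Concentrate = 372.64/(target fraction) = 766.75 tonne/day.
Overhead = 1360 − 766.75 = 593.25 tonne/day.

593.3 tonne/day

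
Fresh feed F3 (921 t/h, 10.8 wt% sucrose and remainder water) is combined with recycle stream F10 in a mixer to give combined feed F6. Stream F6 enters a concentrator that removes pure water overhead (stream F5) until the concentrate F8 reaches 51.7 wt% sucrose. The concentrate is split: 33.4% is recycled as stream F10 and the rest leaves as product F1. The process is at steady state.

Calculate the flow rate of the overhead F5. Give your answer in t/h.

Overall sucrose balance (none leaves overhead): sucrose in fresh feed = sucrose in product, i.e. 921×0.108 = (1−0.334)·F8·0.517.
F8 = 99.468/(0.517×0.666) = 288.88 t/h.
Recycle F10 = 0.334×288.88 = 96.486 t/h.
Combined feed F6 = 921 + 96.486 = 1017.5 t/h.
Overhead F5 = F6 − F8 = 1017.5 − 288.88 = 728.61 t/h.

728.6 t/h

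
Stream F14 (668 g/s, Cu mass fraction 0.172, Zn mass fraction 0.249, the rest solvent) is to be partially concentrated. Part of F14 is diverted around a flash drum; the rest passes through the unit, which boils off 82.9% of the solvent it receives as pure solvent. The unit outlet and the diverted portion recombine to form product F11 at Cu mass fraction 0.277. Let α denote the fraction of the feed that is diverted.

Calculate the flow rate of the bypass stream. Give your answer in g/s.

140.5 g/s

All 668×0.172 = 114.9 g/s of Cu reaches F11, so F11 = 114.9/0.277 = 414.79 g/s and vapour = 253.21 g/s.
The evaporator receives (1−α)·668 of feed at 0.579 solvent and removes 0.829 of that solvent:
0.829×0.579×(1−α)×668 = 253.21
(1−α) = 253.21/320.63 = 0.7897;  α = 0.2103.
Bypass flow = 0.2103×668 = 140.46 g/s.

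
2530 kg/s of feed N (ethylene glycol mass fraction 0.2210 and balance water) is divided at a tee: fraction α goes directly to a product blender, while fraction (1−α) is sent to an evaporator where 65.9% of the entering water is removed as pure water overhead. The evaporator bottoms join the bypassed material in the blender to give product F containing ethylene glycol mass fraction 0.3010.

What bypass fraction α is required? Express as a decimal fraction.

All 2530×0.221 = 559.13 kg/s of ethylene glycol reaches F, so F = 559.13/0.301 = 1857.6 kg/s and vapour = 672.43 kg/s.
The evaporator receives (1−α)·2530 of feed at 0.779 water and removes 0.659 of that water:
0.659×0.779×(1−α)×2530 = 672.43
(1−α) = 672.43/1298.8 = 0.5177;  α = 0.4823.

0.482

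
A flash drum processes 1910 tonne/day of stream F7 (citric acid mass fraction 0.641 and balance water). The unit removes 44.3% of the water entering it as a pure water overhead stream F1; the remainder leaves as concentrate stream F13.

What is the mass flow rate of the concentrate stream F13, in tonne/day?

1606 tonne/day

water entering = 1910×0.359 = 685.69 tonne/day; overhead removed = 0.443×685.69 = 303.76 tonne/day.
Concentrate = 1910 − 303.76 = 1606.2 tonne/day.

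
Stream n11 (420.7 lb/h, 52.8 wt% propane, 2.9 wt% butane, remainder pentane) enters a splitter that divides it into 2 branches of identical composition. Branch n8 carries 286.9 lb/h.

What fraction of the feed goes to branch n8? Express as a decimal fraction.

0.682

Fraction to n8 = 286.9/420.7 = 0.6820.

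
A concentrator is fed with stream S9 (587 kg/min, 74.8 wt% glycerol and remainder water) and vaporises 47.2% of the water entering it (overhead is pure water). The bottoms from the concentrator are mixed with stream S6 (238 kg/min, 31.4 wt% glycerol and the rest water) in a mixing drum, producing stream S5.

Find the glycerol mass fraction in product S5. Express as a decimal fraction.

0.680

Vapour removed = 0.472×0.252×587 = 69.82 kg/min; concentrate = 517.18 kg/min.
glycerol reaching the mixer = 439.08 (from concentrate) + 238×0.314 = 513.81 kg/min.
Product flow = 517.18 + 238 = 755.18 kg/min; glycerol fraction = 0.680.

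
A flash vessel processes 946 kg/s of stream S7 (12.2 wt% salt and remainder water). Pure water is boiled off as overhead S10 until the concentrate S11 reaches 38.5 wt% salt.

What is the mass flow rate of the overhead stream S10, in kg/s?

646.2 kg/s

salt is conserved: 946×0.122 = 115.41 kg/s all reports to the concentrate.
Concentrate = 115.41/(target fraction) = 299.77 kg/s.
Overhead = 946 − 299.77 = 646.23 kg/s.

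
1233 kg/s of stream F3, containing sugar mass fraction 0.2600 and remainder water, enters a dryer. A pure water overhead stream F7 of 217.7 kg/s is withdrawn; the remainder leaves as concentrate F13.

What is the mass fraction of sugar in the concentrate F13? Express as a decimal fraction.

sugar is not removed: 1233×0.260 = 320.58 kg/s of sugar enters F13.
Concentrate = 1233 − 217.7 = 1015.3 kg/s.
Mass fraction = 320.58/1015.3 = 0.3157.

0.3157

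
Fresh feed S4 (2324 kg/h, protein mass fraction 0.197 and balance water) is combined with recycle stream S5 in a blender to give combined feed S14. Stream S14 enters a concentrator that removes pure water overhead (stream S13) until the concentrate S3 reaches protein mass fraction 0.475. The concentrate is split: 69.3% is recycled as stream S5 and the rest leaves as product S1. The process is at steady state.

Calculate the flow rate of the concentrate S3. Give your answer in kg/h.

3140 kg/h

Overall protein balance (none leaves overhead): protein in fresh feed = protein in product, i.e. 2324×0.197 = (1−0.693)·S3·0.475.
S3 = 457.83/(0.475×0.307) = 3139.6 kg/h.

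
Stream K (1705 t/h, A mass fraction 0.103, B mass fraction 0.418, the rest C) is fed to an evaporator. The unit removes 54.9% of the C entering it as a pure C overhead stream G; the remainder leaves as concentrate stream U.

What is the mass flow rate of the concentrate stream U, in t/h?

1257 t/h

C entering = 1705×0.479 = 816.69 t/h; overhead removed = 0.549×816.69 = 448.37 t/h.
Concentrate = 1705 − 448.37 = 1256.6 t/h.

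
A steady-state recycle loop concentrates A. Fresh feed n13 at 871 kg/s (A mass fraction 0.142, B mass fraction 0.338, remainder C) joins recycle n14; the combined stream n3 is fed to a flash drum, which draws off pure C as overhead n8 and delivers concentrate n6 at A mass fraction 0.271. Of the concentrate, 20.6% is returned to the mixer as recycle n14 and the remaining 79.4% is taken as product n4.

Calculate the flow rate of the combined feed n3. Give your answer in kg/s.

989.4 kg/s

Overall A balance (none leaves overhead): A in fresh feed = A in product, i.e. 871×0.142 = (1−0.206)·n6·0.271.
n6 = 123.68/(0.271×0.794) = 574.8 kg/s.
Recycle n14 = 0.206×574.8 = 118.41 kg/s.
Combined feed n3 = 871 + 118.41 = 989.41 kg/s.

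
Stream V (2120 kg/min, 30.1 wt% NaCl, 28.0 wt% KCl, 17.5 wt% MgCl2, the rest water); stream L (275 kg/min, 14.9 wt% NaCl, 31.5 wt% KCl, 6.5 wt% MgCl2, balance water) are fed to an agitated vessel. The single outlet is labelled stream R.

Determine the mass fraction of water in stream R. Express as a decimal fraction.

0.270

Total flow out = 2120 + 275 = 2395 kg/min.
water in = 2120×0.244 + 275×0.471 = 646.8 kg/min.
water mass fraction in R = 646.8/2395 = 0.270.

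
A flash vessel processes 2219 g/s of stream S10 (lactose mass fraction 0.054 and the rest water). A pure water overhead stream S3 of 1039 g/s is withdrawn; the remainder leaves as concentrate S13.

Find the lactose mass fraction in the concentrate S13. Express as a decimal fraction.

lactose is not removed: 2219×0.054 = 119.83 g/s of lactose enters S13.
Concentrate = 2219 − 1039 = 1180 g/s.
Mass fraction = 119.83/1180 = 0.102.

0.102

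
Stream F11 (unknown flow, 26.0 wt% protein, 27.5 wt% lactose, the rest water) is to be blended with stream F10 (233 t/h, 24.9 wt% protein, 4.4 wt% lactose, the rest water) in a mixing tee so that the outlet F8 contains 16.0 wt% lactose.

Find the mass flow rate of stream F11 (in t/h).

Let F11 be the unknown flow. Total out = 233 + F11.
lactose balance: 10.252 + 0.275·F11 = 0.160·(233 + F11)
(0.275 − 0.160)·F11 = 0.160×233 − 10.252 = 27.028
F11 = 27.028 / 0.115 = 235.03 t/h

235 t/h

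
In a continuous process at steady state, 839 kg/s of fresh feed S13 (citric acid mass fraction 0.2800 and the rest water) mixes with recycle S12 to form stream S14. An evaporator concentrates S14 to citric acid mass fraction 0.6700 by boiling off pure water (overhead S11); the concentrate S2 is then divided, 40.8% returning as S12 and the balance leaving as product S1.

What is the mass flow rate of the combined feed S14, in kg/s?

1081 kg/s

Overall citric acid balance (none leaves overhead): citric acid in fresh feed = citric acid in product, i.e. 839×0.280 = (1−0.408)·S2·0.670.
S2 = 234.92/(0.670×0.592) = 592.28 kg/s.
Recycle S12 = 0.408×592.28 = 241.65 kg/s.
Combined feed S14 = 839 + 241.65 = 1080.6 kg/s.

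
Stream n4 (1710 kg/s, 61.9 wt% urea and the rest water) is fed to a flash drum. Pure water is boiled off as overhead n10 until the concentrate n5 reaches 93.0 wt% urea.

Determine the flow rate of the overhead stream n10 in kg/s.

571.8 kg/s

urea is conserved: 1710×0.619 = 1058.5 kg/s all reports to the concentrate.
Concentrate = 1058.5/(target fraction) = 1138.2 kg/s.
Overhead = 1710 − 1138.2 = 571.84 kg/s.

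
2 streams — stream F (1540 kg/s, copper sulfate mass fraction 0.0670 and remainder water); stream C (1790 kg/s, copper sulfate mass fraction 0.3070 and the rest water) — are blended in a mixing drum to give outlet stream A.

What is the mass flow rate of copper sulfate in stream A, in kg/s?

copper sulfate out = copper sulfate in = 1540×0.067 + 1790×0.307 = 652.71 kg/s.

652.7 kg/s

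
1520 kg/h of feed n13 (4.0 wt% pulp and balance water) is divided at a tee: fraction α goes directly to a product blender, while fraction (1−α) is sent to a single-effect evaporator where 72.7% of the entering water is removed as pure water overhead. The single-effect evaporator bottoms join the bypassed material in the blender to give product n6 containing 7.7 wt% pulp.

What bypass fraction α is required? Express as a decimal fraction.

0.311

All 1520×0.040 = 60.8 kg/h of pulp reaches n6, so n6 = 60.8/0.077 = 789.61 kg/h and vapour = 730.39 kg/h.
The evaporator receives (1−α)·1520 of feed at 0.960 water and removes 0.727 of that water:
0.727×0.960×(1−α)×1520 = 730.39
(1−α) = 730.39/1060.8 = 0.6885;  α = 0.3115.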